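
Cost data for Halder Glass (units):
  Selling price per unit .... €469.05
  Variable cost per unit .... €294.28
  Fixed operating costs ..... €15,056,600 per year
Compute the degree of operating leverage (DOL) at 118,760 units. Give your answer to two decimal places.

3.64

Total contribution margin = 118,760 × €174.77 = €20,755,685.20.
Operating income = contribution − fixed costs = €20,755,685.20 − €15,056,600 = €5,699,085.20.
Degree of operating leverage = €20,755,685.20 / €5,699,085.20 = 3.6419.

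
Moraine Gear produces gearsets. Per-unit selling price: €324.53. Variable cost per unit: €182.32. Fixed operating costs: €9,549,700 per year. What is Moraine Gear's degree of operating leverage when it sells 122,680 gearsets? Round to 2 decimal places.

2.21

Total contribution margin = 122,680 × €142.21 = €17,446,322.80.
EBIT = €17,446,322.80 − €9,549,700 = €7,896,622.80.
DOL = contribution ÷ EBIT = €17,446,322.80 ÷ €7,896,622.80 = 2.2093.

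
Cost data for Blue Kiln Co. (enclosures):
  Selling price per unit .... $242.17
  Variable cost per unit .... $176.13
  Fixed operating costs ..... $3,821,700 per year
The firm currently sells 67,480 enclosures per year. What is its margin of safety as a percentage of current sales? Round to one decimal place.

Contribution margin per unit = $242.17 − $176.13 = $66.04. Break-even units = $3,821,700 ÷ $66.04 = 57,869.47; break-even revenue = 57,869.47 × $242.17 = $14,014,250.29.
Current sales = 67,480 × $242.17 = $16,341,631.60.
Margin of safety = ($16,341,631.60 − $14,014,250.29) ÷ $16,341,631.60 = 14.2%.

14.2%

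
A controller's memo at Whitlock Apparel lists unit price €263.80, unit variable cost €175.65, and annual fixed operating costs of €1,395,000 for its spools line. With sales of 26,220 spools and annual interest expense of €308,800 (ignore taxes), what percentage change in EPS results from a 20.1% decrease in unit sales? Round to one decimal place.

Contribution at this volume is 26,220 × €88.15 = €2,311,293.00.
Subtracting fixed costs: EBIT = €2,311,293.00 − €1,395,000 = €916,293.00.
Interest = €308,800.00, so EBIT − I = €607,493.00.
DCL = total CM / (EBIT − I) = €2,311,293.00 / €607,493.00 = 3.8046.
%ΔEPS = DCL × %ΔSales = 3.8046 × -20.1% = -76.5%.

-76.5%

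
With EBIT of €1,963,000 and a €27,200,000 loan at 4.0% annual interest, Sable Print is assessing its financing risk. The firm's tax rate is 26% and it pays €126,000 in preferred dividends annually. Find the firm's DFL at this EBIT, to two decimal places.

Interest = €1,088,000.00.
Preferred dividends grossed up pre-tax: €126,000 / (1 − 0.26) = €170,270.27.
DFL = EBIT ÷ [EBIT − I − D_p/(1−t)] = €1,963,000 ÷ [€1,963,000 − €1,088,000.00 − €170,270.27] = €1,963,000 ÷ €704,729.73 = 2.7855.

2.79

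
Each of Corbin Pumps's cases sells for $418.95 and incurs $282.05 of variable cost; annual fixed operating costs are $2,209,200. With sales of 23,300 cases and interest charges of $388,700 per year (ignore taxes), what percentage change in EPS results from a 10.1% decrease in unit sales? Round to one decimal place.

Total contribution margin = 23,300 × $136.90 = $3,189,770.00.
EBIT = $3,189,770.00 − $2,209,200 = $980,570.00.
Interest = $388,700.00, so EBIT − I = $591,870.00.
Degree of combined leverage = contribution ÷ (EBIT − I) = $3,189,770.00 ÷ $591,870.00 = 5.3893.
EPS therefore changes by 5.3893 × (-10.1%) = -54.4%.

-54.4%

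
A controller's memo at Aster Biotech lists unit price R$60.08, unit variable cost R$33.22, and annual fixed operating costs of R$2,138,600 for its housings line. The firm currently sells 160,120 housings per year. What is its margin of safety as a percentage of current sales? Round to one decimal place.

50.3%

Each unit contributes R$60.08 − R$33.22 = R$26.86. Break-even units = R$2,138,600 ÷ R$26.86 = 79,620.25; break-even revenue = 79,620.25 × R$60.08 = R$4,783,584.81.
Actual sales revenue = 160,120 × R$60.08 = R$9,620,009.60.
Margin of safety = (R$9,620,009.60 − R$4,783,584.81) ÷ R$9,620,009.60 = 50.3%.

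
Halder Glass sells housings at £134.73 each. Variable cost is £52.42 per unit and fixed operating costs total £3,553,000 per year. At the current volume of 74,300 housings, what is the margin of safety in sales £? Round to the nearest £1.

Unit CM = price − variable cost = £134.73 − £52.42 = £82.31. Break-even units = £3,553,000 ÷ £82.31 = 43,166.08; break-even revenue = 43,166.08 × £134.73 = £5,815,765.89.
Actual sales revenue = 74,300 × £134.73 = £10,010,439.00.
Margin of safety = £10,010,439.00 − £5,815,765.89 = £4,194,673.

£4,194,673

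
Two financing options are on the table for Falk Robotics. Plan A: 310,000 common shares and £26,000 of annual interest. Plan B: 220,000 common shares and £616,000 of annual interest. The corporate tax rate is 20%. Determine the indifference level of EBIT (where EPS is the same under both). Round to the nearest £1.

£2,058,222

At indifference, (EBIT − 26,000)(1 − t)/310,000 = (EBIT − 616,000)(1 − t)/220,000.
The (1 − t) factor cancels: (EBIT − 26,000) × 220,000 = (EBIT − 616,000) × 310,000.
Solving, EBIT = (616,000·310,000 − 26,000·220,000) / (310,000 − 220,000) = 185,240,000,000 / 90,000 = 2,058,222.22.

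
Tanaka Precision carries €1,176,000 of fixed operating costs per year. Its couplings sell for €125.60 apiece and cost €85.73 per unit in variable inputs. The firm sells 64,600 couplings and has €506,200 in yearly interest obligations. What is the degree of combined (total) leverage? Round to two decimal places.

Contribution at this volume is 64,600 × €39.87 = €2,575,602.00.
EBIT = €2,575,602.00 − €1,176,000 = €1,399,602.00. Interest = €506,200.00.
DOL = €2,575,602.00 ÷ €1,399,602.00 = 1.8402; DFL = €1,399,602.00 ÷ €893,402.00 = 1.5666.
DCL = DOL × DFL = 1.8402 × 1.5666 = 2.8829.

2.88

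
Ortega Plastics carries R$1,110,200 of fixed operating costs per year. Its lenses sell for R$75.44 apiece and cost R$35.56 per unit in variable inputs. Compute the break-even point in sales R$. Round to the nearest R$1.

Contribution margin per unit = R$75.44 − R$35.56 = R$39.88, a CM ratio of R$39.88 ÷ R$75.44 = 0.5286.
Break-even sales = FC ÷ CM ratio = R$1,110,200 × R$75.44 / R$39.88 = R$2,100,138.

R$2,100,138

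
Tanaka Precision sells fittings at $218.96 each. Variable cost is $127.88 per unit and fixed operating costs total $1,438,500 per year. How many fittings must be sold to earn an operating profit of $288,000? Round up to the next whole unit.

18,956 fittings

Unit CM = price − variable cost = $218.96 − $127.88 = $91.08.
Need Q such that Q × $91.08 − $1,438,500 = $288,000, i.e. Q = $1,726,500 / $91.08 = 18,955.86 → 18,956.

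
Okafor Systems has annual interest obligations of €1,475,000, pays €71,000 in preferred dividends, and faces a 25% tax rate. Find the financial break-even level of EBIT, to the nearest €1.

Preferred dividends are paid after tax, so their pre-tax equivalent is €71,000 ÷ (1 − 0.25) = €94,666.67.
EPS = 0 when EBIT covers interest plus the pre-tax preferred burden: €1,475,000 + €94,666.67 = €1,569,666.67.

€1,569,667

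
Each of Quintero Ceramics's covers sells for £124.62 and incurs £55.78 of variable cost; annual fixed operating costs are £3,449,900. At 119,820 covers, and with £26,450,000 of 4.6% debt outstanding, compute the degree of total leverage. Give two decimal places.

2.30

Contribution at this volume is 119,820 × £68.84 = £8,248,408.80.
Operating income = contribution − fixed costs = £8,248,408.80 − £3,449,900 = £4,798,508.80. Interest = £1,216,700.00, so EBIT − I = £3,581,808.80.
DCL = contribution ÷ (EBIT − I) = £8,248,408.80 ÷ £3,581,808.80 = 2.3029.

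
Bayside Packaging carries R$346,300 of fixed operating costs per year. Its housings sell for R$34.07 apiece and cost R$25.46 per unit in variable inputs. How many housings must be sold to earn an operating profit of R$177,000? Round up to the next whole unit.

60,779 housings

Each unit contributes R$34.07 − R$25.46 = R$8.61.
Units = (FC + target) / CM = (R$346,300 + R$177,000) / R$8.61 = 60,778.16, so 60,779 housings.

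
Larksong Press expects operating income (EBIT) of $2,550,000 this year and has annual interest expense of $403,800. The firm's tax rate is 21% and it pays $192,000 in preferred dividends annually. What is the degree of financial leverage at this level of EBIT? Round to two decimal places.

Annual interest charges come to $403,800.00.
Pre-tax preferred-dividend burden = $192,000 ÷ (1 − 0.21) = $243,037.97.
DFL = EBIT ÷ [EBIT − I − D_p/(1−t)] = $2,550,000 ÷ [$2,550,000 − $403,800.00 − $243,037.97] = $2,550,000 ÷ $1,903,162.03 = 1.3399.

1.34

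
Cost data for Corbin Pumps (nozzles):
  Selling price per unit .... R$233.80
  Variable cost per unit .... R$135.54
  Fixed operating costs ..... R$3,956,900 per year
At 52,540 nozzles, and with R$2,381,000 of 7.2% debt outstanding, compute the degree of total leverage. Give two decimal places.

4.99

At 52,540 units, contribution = 52,540 × R$98.26 = R$5,162,580.40.
EBIT = R$5,162,580.40 − R$3,956,900 = R$1,205,680.40. Interest = R$171,432.00.
DOL = R$5,162,580.40 ÷ R$1,205,680.40 = 4.2819; DFL = R$1,205,680.40 ÷ R$1,034,248.40 = 1.1658.
Combined leverage = 4.2819 × 1.1658 = 4.9918.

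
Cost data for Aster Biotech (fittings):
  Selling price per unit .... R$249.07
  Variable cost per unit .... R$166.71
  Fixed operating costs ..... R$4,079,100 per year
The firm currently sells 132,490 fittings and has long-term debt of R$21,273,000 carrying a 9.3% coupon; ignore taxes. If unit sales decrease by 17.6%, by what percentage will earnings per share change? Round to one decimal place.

Contribution at this volume is 132,490 × R$82.36 = R$10,911,876.40.
EBIT = R$10,911,876.40 − R$4,079,100 = R$6,832,776.40.
After interest of R$1,978,389.00, pre-tax earnings = R$4,854,387.40.
DCL = total CM / (EBIT − I) = R$10,911,876.40 / R$4,854,387.40 = 2.2478.
EPS therefore changes by 2.2478 × (-17.6%) = -39.6%.

-39.6%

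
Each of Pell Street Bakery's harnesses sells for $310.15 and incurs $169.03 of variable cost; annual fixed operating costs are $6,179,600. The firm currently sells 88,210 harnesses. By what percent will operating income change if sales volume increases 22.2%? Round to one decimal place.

+44.1%

At 88,210 units, contribution = 88,210 × $141.12 = $12,448,195.20.
EBIT = $12,448,195.20 − $6,179,600 = $6,268,595.20.
Degree of operating leverage = $12,448,195.20 / $6,268,595.20 = 1.9858.
%ΔEBIT = DOL × %ΔSales = 1.9858 × +22.2% = +44.1%.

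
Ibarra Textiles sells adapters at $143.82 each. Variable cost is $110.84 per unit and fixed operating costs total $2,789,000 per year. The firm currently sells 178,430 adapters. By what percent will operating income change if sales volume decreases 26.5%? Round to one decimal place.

-50.4%

Total contribution margin = 178,430 × $32.98 = $5,884,621.40.
EBIT = $5,884,621.40 − $2,789,000 = $3,095,621.40.
Degree of operating leverage = $5,884,621.40 / $3,095,621.40 = 1.9009.
Operating income changes by 1.9009 × -26.5% = -50.4%.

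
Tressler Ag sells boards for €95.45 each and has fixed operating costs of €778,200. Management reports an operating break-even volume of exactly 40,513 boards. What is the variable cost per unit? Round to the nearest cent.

€76.24

At break-even, FC = Q × (P − VC), so P − VC = €778,200 ÷ 40,513 = €19.2086.
Variable cost per unit = €95.45 − €19.2086 = €76.24.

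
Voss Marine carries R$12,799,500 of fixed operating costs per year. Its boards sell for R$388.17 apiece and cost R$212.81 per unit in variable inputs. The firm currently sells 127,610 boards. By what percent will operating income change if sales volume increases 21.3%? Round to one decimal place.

Contribution at this volume is 127,610 × R$175.36 = R$22,377,689.60.
EBIT = R$22,377,689.60 − R$12,799,500 = R$9,578,189.60.
So DOL = total CM / EBIT = R$22,377,689.60 / R$9,578,189.60 = 2.3363.
Operating income changes by 2.3363 × +21.3% = +49.8%.

+49.8%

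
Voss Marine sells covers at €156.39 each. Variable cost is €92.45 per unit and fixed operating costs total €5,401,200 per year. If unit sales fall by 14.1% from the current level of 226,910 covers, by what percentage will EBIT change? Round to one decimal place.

-22.5%

At 226,910 units, contribution = 226,910 × €63.94 = €14,508,625.40.
EBIT = €14,508,625.40 − €5,401,200 = €9,107,425.40.
Degree of operating leverage = €14,508,625.40 / €9,107,425.40 = 1.5931.
Operating income changes by 1.5931 × -14.1% = -22.5%.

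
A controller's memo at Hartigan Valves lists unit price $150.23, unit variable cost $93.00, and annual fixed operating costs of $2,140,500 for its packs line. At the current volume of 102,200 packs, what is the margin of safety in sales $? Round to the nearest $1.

$9,734,647

Unit CM = price − variable cost = $150.23 − $93.00 = $57.23. Break-even units = $2,140,500 ÷ $57.23 = 37,401.71; break-even revenue = 37,401.71 × $150.23 = $5,618,859.25.
Actual sales revenue = 102,200 × $150.23 = $15,353,506.00.
Margin of safety = $15,353,506.00 − $5,618,859.25 = $9,734,647.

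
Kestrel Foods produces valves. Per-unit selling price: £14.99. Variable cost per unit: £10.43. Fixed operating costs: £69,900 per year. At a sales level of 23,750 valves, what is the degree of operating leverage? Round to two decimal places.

2.82

At 23,750 units, contribution = 23,750 × £4.56 = £108,300.00.
EBIT = £108,300.00 − £69,900 = £38,400.00.
Degree of operating leverage = £108,300.00 / £38,400.00 = 2.8203.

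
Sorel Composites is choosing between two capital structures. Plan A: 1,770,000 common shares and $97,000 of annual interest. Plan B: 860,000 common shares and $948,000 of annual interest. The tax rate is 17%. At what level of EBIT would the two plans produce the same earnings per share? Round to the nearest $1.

Set EPS_A = EPS_B: (EBIT − $97,000)(1 − 0.17) ÷ 1,770,000 = (EBIT − $948,000)(1 − 0.17) ÷ 860,000.
Cancelling (1 − t) and cross-multiplying: 860,000·(EBIT − 97,000) = 1,770,000·(EBIT − 948,000).
Solving, EBIT = (948,000·1,770,000 − 97,000·860,000) / (1,770,000 − 860,000) = 1,594,540,000,000 / 910,000 = 1,752,241.76.

$1,752,242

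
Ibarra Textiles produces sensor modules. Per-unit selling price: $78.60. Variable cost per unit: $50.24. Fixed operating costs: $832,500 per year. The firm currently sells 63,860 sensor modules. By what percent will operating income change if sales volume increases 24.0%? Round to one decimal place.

Total contribution margin = 63,860 × $28.36 = $1,811,069.60.
Operating income = contribution − fixed costs = $1,811,069.60 − $832,500 = $978,569.60.
Degree of operating leverage = $1,811,069.60 / $978,569.60 = 1.8507.
Operating income changes by 1.8507 × +24.0% = +44.4%.

+44.4%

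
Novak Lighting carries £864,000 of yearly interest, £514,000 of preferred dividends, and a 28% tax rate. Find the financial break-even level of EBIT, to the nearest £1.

Preferred dividends are paid after tax, so their pre-tax equivalent is £514,000 ÷ (1 − 0.28) = £713,888.89.
EPS = 0 when EBIT covers interest plus the pre-tax preferred burden: £864,000 + £713,888.89 = £1,577,888.89.

£1,577,889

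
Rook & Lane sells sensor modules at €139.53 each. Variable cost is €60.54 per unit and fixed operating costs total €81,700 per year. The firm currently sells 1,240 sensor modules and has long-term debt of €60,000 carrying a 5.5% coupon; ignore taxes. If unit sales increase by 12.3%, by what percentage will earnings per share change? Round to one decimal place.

Total contribution margin = 1,240 × €78.99 = €97,947.60.
EBIT = €97,947.60 − €81,700 = €16,247.60.
After interest of €3,300.00, pre-tax earnings = €12,947.60.
Degree of combined leverage = contribution ÷ (EBIT − I) = €97,947.60 ÷ €12,947.60 = 7.5649.
%ΔEPS = DCL × %ΔSales = 7.5649 × +12.3% = +93.0%.

+93.0%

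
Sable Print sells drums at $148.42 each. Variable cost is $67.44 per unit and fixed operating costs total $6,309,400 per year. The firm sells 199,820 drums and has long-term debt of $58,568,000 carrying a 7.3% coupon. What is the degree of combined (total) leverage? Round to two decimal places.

2.89

Total contribution margin = 199,820 × $80.98 = $16,181,423.60.
Operating income = contribution − fixed costs = $16,181,423.60 − $6,309,400 = $9,872,023.60. Interest = $4,275,464.00.
DOL = $16,181,423.60 ÷ $9,872,023.60 = 1.6391; DFL = $9,872,023.60 ÷ $5,596,559.60 = 1.7639.
DCL = DOL × DFL = 1.6391 × 1.7639 = 2.8912.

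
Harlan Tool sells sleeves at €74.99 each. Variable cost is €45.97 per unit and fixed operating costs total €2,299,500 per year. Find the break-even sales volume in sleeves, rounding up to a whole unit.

79,239 sleeves

Unit CM = price − variable cost = €74.99 − €45.97 = €29.02.
Units to break even: €2,299,500 ÷ €29.02 = 79,238.46, rounded up to 79,239.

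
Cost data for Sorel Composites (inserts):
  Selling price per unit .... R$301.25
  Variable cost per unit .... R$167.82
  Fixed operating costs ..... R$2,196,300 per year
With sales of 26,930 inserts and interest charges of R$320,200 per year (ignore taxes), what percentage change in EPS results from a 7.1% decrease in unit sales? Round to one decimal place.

-23.7%

At 26,930 units, contribution = 26,930 × R$133.43 = R$3,593,269.90.
Subtracting fixed costs: EBIT = R$3,593,269.90 − R$2,196,300 = R$1,396,969.90.
Interest = R$320,200.00, so EBIT − I = R$1,076,769.90.
DCL = total CM / (EBIT − I) = R$3,593,269.90 / R$1,076,769.90 = 3.3371.
EPS therefore changes by 3.3371 × (-7.1%) = -23.7%.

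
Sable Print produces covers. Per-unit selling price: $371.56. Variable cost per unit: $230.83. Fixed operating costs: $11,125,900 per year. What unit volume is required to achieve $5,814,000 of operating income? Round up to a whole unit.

Each unit contributes $371.56 − $230.83 = $140.73.
Need Q such that Q × $140.73 − $11,125,900 = $5,814,000, i.e. Q = $16,939,900 / $140.73 = 120,371.63 → 120,372.

120,372 covers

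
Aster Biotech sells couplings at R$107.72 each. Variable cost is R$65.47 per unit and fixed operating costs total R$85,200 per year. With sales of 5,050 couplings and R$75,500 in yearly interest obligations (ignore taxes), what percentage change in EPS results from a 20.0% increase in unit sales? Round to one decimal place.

Contribution at this volume is 5,050 × R$42.25 = R$213,362.50.
EBIT = R$213,362.50 − R$85,200 = R$128,162.50.
Interest = R$75,500.00, so EBIT − I = R$52,662.50.
Degree of combined leverage = contribution ÷ (EBIT − I) = R$213,362.50 ÷ R$52,662.50 = 4.0515.
%ΔEPS = DCL × %ΔSales = 4.0515 × +20.0% = +81.0%.

+81.0%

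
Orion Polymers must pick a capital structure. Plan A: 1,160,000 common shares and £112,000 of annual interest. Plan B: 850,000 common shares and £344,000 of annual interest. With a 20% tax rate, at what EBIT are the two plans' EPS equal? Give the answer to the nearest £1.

Set EPS_A = EPS_B: (EBIT − £112,000)(1 − 0.20) ÷ 1,160,000 = (EBIT − £344,000)(1 − 0.20) ÷ 850,000.
The (1 − t) factor cancels: (EBIT − 112,000) × 850,000 = (EBIT − 344,000) × 1,160,000.
EBIT × (1,160,000 − 850,000) = 344,000 × 1,160,000 − 112,000 × 850,000 = 303,840,000,000, so EBIT = 303,840,000,000 ÷ 310,000 = 980,129.03.

£980,129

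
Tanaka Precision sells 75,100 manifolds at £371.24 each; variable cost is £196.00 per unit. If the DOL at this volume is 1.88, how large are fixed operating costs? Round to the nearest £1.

£6,160,245

Contribution at this volume is 75,100 × £175.24 = £13,160,524.00.
Since DOL = CM ÷ EBIT, EBIT = £13,160,524.00 ÷ 1.88 = £7,000,278.72.
Fixed costs = CM − EBIT = £13,160,524.00 − £7,000,278.72 = £6,160,245.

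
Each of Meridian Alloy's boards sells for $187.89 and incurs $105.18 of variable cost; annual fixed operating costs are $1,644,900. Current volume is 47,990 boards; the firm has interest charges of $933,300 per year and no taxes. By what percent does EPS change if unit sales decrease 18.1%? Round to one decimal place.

-51.6%

Total contribution margin = 47,990 × $82.71 = $3,969,252.90.
Operating income = contribution − fixed costs = $3,969,252.90 − $1,644,900 = $2,324,352.90.
Interest = $933,300.00, so EBIT − I = $1,391,052.90.
DCL = total CM / (EBIT − I) = $3,969,252.90 / $1,391,052.90 = 2.8534.
EPS therefore changes by 2.8534 × (-18.1%) = -51.6%.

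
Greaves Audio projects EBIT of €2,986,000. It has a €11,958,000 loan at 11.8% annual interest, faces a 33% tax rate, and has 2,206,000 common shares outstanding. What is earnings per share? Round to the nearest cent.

€0.48

Pre-tax income = €2,986,000 − €1,411,044.00 = €1,574,956.00.
After tax at 33%: net income = €1,574,956.00 × 0.67 = €1,055,220.52.
EPS = €1,055,220.52 ÷ 2,206,000 = €0.48.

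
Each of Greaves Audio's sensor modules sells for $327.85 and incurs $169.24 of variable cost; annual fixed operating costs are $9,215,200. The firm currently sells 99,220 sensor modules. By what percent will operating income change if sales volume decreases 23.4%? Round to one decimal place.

Total contribution margin = 99,220 × $158.61 = $15,737,284.20.
Operating income = contribution − fixed costs = $15,737,284.20 − $9,215,200 = $6,522,084.20.
DOL = contribution ÷ EBIT = $15,737,284.20 ÷ $6,522,084.20 = 2.4129.
So EBIT moves 2.4129 × (-23.4%) = -56.5%.

-56.5%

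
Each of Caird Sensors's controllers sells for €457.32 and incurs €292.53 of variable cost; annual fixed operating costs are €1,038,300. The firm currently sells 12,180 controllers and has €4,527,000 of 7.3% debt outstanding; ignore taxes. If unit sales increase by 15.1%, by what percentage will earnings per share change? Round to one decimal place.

Total contribution margin = 12,180 × €164.79 = €2,007,142.20.
EBIT = €2,007,142.20 − €1,038,300 = €968,842.20.
Interest = €330,471.00, so EBIT − I = €638,371.20.
DCL = total CM / (EBIT − I) = €2,007,142.20 / €638,371.20 = 3.1442.
EPS therefore changes by 3.1442 × (+15.1%) = +47.5%.

+47.5%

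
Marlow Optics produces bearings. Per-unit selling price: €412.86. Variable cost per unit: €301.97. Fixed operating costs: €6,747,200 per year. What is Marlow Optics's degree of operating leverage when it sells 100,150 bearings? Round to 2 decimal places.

Total contribution margin = 100,150 × €110.89 = €11,105,633.50.
Operating income = contribution − fixed costs = €11,105,633.50 − €6,747,200 = €4,358,433.50.
So DOL = total CM / EBIT = €11,105,633.50 / €4,358,433.50 = 2.5481.

2.55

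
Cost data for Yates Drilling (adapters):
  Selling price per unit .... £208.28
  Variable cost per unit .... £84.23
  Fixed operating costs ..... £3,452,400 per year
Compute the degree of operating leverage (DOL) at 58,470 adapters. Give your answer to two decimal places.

At 58,470 units, contribution = 58,470 × £124.05 = £7,253,203.50.
Operating income = contribution − fixed costs = £7,253,203.50 − £3,452,400 = £3,800,803.50.
Degree of operating leverage = £7,253,203.50 / £3,800,803.50 = 1.9083.

1.91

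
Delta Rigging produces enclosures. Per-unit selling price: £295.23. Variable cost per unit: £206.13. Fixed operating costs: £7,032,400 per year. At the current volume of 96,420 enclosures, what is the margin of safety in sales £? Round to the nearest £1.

£5,164,444

Each unit contributes £295.23 − £206.13 = £89.10. Break-even units = £7,032,400 ÷ £89.10 = 78,927.05; break-even revenue = 78,927.05 × £295.23 = £23,301,632.46.
Actual sales revenue = 96,420 × £295.23 = £28,466,076.60.
Margin of safety = £28,466,076.60 − £23,301,632.46 = £5,164,444.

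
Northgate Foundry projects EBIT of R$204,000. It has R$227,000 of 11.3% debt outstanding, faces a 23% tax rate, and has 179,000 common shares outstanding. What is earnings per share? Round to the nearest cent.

Interest = R$25,651.00, so EBT = R$204,000 − R$25,651.00 = R$178,349.00.
Net income = R$178,349.00 × (1 − 0.23) = R$137,328.73.
EPS = R$137,328.73 ÷ 179,000 = R$0.77.

R$0.77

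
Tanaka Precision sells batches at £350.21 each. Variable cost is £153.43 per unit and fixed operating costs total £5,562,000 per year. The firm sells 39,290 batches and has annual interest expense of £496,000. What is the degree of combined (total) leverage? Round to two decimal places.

Total contribution margin = 39,290 × £196.78 = £7,731,486.20.
Subtracting fixed costs: EBIT = £7,731,486.20 − £5,562,000 = £2,169,486.20. Interest = £496,000.00, so EBIT − I = £1,673,486.20.
Degree of total leverage = total CM / (EBIT − interest) = £7,731,486.20 / £1,673,486.20 = 4.6200.

4.62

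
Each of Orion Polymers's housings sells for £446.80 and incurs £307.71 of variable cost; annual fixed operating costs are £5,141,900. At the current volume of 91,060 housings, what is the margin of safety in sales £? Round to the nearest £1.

Each unit contributes £446.80 − £307.71 = £139.09. Break-even units = £5,141,900 ÷ £139.09 = 36,968.15; break-even revenue = 36,968.15 × £446.80 = £16,517,369.47.
Actual sales revenue = 91,060 × £446.80 = £40,685,608.00.
Margin of safety = £40,685,608.00 − £16,517,369.47 = £24,168,239.

£24,168,239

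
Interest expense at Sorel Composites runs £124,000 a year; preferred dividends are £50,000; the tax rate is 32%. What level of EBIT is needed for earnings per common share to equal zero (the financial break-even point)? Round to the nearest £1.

£197,529

Grossing the preferred dividend up to pre-tax terms: £50,000 / (1 − 0.32) = £73,529.41.
Financial break-even EBIT = interest + D_p ÷ (1 − t) = £124,000 + £73,529.41 = £197,529.41.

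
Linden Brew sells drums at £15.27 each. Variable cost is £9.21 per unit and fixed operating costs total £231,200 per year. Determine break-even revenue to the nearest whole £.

£582,578

Contribution margin per unit = £15.27 − £9.21 = £6.06, a CM ratio of £6.06 ÷ £15.27 = 0.3969.
Break-even sales = FC ÷ CM ratio = £231,200 × £15.27 / £6.06 = £582,578.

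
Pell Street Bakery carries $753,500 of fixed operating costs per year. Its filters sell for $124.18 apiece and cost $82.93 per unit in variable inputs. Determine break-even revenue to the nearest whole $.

Contribution margin per unit = $124.18 − $82.93 = $41.25, a CM ratio of $41.25 ÷ $124.18 = 0.3322.
Break-even revenue = fixed costs × price ÷ CM = $753,500 × $124.18 ÷ $41.25 = $2,268,355.

$2,268,355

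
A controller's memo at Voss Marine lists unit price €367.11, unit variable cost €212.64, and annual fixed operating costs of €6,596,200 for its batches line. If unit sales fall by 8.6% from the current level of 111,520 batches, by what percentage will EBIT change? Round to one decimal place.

Total contribution margin = 111,520 × €154.47 = €17,226,494.40.
EBIT = €17,226,494.40 − €6,596,200 = €10,630,294.40.
So DOL = total CM / EBIT = €17,226,494.40 / €10,630,294.40 = 1.6205.
Operating income changes by 1.6205 × -8.6% = -13.9%.

-13.9%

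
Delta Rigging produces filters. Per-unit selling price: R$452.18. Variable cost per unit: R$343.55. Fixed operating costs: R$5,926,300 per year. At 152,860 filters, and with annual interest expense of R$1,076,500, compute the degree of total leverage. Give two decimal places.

Contribution at this volume is 152,860 × R$108.63 = R$16,605,181.80.
Operating income = contribution − fixed costs = R$16,605,181.80 − R$5,926,300 = R$10,678,881.80. Interest = R$1,076,500.00.
DOL = R$16,605,181.80 ÷ R$10,678,881.80 = 1.5550; DFL = R$10,678,881.80 ÷ R$9,602,381.80 = 1.1121.
DCL = DOL × DFL = 1.5550 × 1.1121 = 1.7293.

1.73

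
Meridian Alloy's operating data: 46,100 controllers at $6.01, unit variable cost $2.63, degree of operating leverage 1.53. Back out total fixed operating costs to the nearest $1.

$53,976

At 46,100 units, contribution = 46,100 × $3.38 = $155,818.00.
DOL = contribution / EBIT, so EBIT = $155,818.00 / 1.53 = $101,841.83.
Fixed costs = CM − EBIT = $155,818.00 − $101,841.83 = $53,976.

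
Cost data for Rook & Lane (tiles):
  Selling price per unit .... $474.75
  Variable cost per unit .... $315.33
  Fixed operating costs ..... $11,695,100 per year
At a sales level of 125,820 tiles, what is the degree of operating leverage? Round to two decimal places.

Total contribution margin = 125,820 × $159.42 = $20,058,224.40.
EBIT = $20,058,224.40 − $11,695,100 = $8,363,124.40.
So DOL = total CM / EBIT = $20,058,224.40 / $8,363,124.40 = 2.3984.

2.40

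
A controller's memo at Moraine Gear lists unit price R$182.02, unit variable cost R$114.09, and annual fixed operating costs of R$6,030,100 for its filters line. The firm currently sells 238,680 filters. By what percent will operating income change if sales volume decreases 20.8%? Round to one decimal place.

-33.1%

At 238,680 units, contribution = 238,680 × R$67.93 = R$16,213,532.40.
EBIT = R$16,213,532.40 − R$6,030,100 = R$10,183,432.40.
So DOL = total CM / EBIT = R$16,213,532.40 / R$10,183,432.40 = 1.5921.
%ΔEBIT = DOL × %ΔSales = 1.5921 × -20.8% = -33.1%.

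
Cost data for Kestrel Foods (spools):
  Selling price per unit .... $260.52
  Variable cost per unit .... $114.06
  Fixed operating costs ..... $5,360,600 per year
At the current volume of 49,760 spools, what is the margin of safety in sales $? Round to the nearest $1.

Each unit contributes $260.52 − $114.06 = $146.46. Break-even units = $5,360,600 ÷ $146.46 = 36,601.12; break-even revenue = 36,601.12 × $260.52 = $9,535,323.72.
Current sales = 49,760 × $260.52 = $12,963,475.20.
Margin of safety = $12,963,475.20 − $9,535,323.72 = $3,428,151.

$3,428,151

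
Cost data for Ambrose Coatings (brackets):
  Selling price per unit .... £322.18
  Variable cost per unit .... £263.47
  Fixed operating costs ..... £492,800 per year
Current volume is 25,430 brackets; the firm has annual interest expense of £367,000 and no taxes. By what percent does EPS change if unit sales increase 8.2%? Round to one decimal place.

Contribution at this volume is 25,430 × £58.71 = £1,492,995.30.
Subtracting fixed costs: EBIT = £1,492,995.30 − £492,800 = £1,000,195.30.
Interest = £367,000.00, so EBIT − I = £633,195.30.
DCL = total CM / (EBIT − I) = £1,492,995.30 / £633,195.30 = 2.3579.
EPS therefore changes by 2.3579 × (+8.2%) = +19.3%.

+19.3%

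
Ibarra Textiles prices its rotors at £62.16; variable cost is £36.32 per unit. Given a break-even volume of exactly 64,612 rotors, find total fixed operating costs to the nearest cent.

Unit CM = price − variable cost = £62.16 − £36.32 = £25.84.
Since BE = FC / CM, FC = 64,612 × £25.84 = £1,669,574.08.

£1,669,574.08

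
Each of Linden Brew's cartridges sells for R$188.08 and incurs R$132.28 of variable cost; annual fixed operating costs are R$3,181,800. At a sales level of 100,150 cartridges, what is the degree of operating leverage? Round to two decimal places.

Contribution at this volume is 100,150 × R$55.80 = R$5,588,370.00.
Subtracting fixed costs: EBIT = R$5,588,370.00 − R$3,181,800 = R$2,406,570.00.
Degree of operating leverage = R$5,588,370.00 / R$2,406,570.00 = 2.3221.

2.32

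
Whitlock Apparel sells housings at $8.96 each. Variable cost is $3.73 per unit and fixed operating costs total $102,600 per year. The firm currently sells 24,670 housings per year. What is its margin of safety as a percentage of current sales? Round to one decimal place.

Contribution margin per unit = $8.96 − $3.73 = $5.23. Break-even units = $102,600 ÷ $5.23 = 19,617.59; break-even revenue = 19,617.59 × $8.96 = $175,773.61.
Current sales = 24,670 × $8.96 = $221,043.20.
Margin of safety = ($221,043.20 − $175,773.61) ÷ $221,043.20 = 20.5%.

20.5%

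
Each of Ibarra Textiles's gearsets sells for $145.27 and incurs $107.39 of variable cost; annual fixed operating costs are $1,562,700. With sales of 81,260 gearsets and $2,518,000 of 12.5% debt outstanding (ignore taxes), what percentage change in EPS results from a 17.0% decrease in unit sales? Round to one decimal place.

-43.6%

Contribution at this volume is 81,260 × $37.88 = $3,078,128.80.
Operating income = contribution − fixed costs = $3,078,128.80 − $1,562,700 = $1,515,428.80.
After interest of $314,750.00, pre-tax earnings = $1,200,678.80.
Degree of combined leverage = contribution ÷ (EBIT − I) = $3,078,128.80 ÷ $1,200,678.80 = 2.5637.
%ΔEPS = DCL × %ΔSales = 2.5637 × -17.0% = -43.6%.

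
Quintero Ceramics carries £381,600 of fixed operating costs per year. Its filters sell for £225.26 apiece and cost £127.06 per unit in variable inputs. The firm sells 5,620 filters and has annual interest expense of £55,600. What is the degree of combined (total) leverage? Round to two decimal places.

4.81

Total contribution margin = 5,620 × £98.20 = £551,884.00.
EBIT = £551,884.00 − £381,600 = £170,284.00. Interest = £55,600.00, so EBIT − I = £114,684.00.
DCL = contribution ÷ (EBIT − I) = £551,884.00 ÷ £114,684.00 = 4.8122.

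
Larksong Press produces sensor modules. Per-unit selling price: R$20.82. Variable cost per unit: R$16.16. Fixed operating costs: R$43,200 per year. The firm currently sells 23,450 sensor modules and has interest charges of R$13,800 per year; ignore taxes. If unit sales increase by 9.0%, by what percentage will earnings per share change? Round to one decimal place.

+18.8%

Total contribution margin = 23,450 × R$4.66 = R$109,277.00.
Subtracting fixed costs: EBIT = R$109,277.00 − R$43,200 = R$66,077.00.
Interest = R$13,800.00, so EBIT − I = R$52,277.00.
Degree of combined leverage = contribution ÷ (EBIT − I) = R$109,277.00 ÷ R$52,277.00 = 2.0903.
EPS therefore changes by 2.0903 × (+9.0%) = +18.8%.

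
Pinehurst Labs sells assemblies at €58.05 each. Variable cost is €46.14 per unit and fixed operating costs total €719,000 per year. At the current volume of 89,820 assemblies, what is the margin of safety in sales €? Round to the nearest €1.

Contribution margin per unit = €58.05 − €46.14 = €11.91. Break-even units = €719,000 ÷ €11.91 = 60,369.44; break-even revenue = 60,369.44 × €58.05 = €3,504,445.84.
Current sales = 89,820 × €58.05 = €5,214,051.00.
Margin of safety = €5,214,051.00 − €3,504,445.84 = €1,709,605.

€1,709,605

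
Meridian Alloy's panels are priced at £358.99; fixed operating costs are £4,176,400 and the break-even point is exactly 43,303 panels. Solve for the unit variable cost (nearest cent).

At break-even, FC = Q × (P − VC), so P − VC = £4,176,400 ÷ 43,303 = £96.4460.
Variable cost per unit = £358.99 − £96.4460 = £262.54.

£262.54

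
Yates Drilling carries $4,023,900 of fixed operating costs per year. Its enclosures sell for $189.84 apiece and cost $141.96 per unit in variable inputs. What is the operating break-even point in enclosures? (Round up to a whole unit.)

Unit CM = price − variable cost = $189.84 − $141.96 = $47.88.
Units to break even: $4,023,900 ÷ $47.88 = 84,041.35, rounded up to 84,042.

84,042 enclosures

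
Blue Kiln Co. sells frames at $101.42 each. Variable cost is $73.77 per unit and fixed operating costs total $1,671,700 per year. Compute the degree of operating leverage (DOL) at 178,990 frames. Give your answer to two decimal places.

1.51

Contribution at this volume is 178,990 × $27.65 = $4,949,073.50.
Subtracting fixed costs: EBIT = $4,949,073.50 − $1,671,700 = $3,277,373.50.
So DOL = total CM / EBIT = $4,949,073.50 / $3,277,373.50 = 1.5101.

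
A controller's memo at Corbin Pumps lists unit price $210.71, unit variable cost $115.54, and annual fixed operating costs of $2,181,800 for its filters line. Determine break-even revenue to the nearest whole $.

CM per unit = $210.71 − $115.54 = $95.17; CM ratio = $95.17 / $210.71 = 0.4517.
Break-even revenue = fixed costs × price ÷ CM = $2,181,800 × $210.71 ÷ $95.17 = $4,830,588.

$4,830,588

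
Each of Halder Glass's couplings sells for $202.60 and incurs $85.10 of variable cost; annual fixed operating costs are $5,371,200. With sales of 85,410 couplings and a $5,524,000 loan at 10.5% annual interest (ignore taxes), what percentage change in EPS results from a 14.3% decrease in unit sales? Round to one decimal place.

-35.1%

Contribution at this volume is 85,410 × $117.50 = $10,035,675.00.
Operating income = contribution − fixed costs = $10,035,675.00 − $5,371,200 = $4,664,475.00.
After interest of $580,020.00, pre-tax earnings = $4,084,455.00.
Degree of combined leverage = contribution ÷ (EBIT − I) = $10,035,675.00 ÷ $4,084,455.00 = 2.4570.
EPS therefore changes by 2.4570 × (-14.3%) = -35.1%.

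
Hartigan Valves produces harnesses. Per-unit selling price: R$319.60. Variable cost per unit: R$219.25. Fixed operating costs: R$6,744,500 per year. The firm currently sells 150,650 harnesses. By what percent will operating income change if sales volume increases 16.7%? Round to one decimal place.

Contribution at this volume is 150,650 × R$100.35 = R$15,117,727.50.
EBIT = R$15,117,727.50 − R$6,744,500 = R$8,373,227.50.
Degree of operating leverage = R$15,117,727.50 / R$8,373,227.50 = 1.8055.
So EBIT moves 1.8055 × (+16.7%) = +30.2%.

+30.2%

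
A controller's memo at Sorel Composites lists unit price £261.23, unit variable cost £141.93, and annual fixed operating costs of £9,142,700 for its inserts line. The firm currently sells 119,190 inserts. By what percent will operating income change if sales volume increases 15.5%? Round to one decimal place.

At 119,190 units, contribution = 119,190 × £119.30 = £14,219,367.00.
Operating income = contribution − fixed costs = £14,219,367.00 − £9,142,700 = £5,076,667.00.
DOL = contribution ÷ EBIT = £14,219,367.00 ÷ £5,076,667.00 = 2.8009.
Operating income changes by 2.8009 × +15.5% = +43.4%.

+43.4%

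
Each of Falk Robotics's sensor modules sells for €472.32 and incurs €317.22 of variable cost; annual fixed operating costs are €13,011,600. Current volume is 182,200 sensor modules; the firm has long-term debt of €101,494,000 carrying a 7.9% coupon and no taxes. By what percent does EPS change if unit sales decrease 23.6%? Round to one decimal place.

-92.2%

Total contribution margin = 182,200 × €155.10 = €28,259,220.00.
Operating income = contribution − fixed costs = €28,259,220.00 − €13,011,600 = €15,247,620.00.
After interest of €8,018,026.00, pre-tax earnings = €7,229,594.00.
DCL = total CM / (EBIT − I) = €28,259,220.00 / €7,229,594.00 = 3.9088.
%ΔEPS = DCL × %ΔSales = 3.9088 × -23.6% = -92.2%.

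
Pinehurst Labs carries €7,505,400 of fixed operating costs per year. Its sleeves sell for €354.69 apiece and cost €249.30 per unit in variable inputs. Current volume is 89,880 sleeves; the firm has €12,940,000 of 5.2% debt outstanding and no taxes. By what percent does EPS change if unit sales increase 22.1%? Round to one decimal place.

+161.8%

Total contribution margin = 89,880 × €105.39 = €9,472,453.20.
Subtracting fixed costs: EBIT = €9,472,453.20 − €7,505,400 = €1,967,053.20.
Interest = €672,880.00, so EBIT − I = €1,294,173.20.
Degree of combined leverage = contribution ÷ (EBIT − I) = €9,472,453.20 ÷ €1,294,173.20 = 7.3193.
EPS therefore changes by 7.3193 × (+22.1%) = +161.8%.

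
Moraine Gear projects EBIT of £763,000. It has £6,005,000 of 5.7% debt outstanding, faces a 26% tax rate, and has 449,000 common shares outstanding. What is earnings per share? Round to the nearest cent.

£0.69

Pre-tax income = £763,000 − £342,285.00 = £420,715.00.
Net income = £420,715.00 × (1 − 0.26) = £311,329.10.
EPS = £311,329.10 ÷ 449,000 = £0.69.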